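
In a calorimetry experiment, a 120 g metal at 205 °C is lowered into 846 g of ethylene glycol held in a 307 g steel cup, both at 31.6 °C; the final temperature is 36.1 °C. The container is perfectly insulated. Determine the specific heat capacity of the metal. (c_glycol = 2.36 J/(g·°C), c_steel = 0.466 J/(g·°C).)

c ≈ 0.475 J/(g·°C)

Net heat exchanged in the isolated system is zero:
120·c·(36.1 − 205) + 846·2.36·(36.1 − 31.6) + 307·0.466·(36.1 − 31.6) = 0
-20268 c = -9628.3
c = -9628.3/-20268 ≈ 0.475 J/(g·°C)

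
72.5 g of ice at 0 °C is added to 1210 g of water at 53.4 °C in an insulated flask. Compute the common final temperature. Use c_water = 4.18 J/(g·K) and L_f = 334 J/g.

T_f ≈ 45.9 °C

Setting the total heat transfer to zero:
latent heat to melt: 72.5×334 = 24215
  warm the meltwater: 303.05 T
  water: 5057.8(T − 53.4)
5360.8 T = 270087 − 24215 = 245872
T ≈ 45.86 °C. Since T > 0 °C, the all-ice-melts assumption holds.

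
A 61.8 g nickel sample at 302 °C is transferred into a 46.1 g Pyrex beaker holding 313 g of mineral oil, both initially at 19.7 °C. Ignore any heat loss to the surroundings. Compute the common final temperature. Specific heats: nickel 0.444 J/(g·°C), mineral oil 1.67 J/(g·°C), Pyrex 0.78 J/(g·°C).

T_f ≈ 32.9 °C

Taking heat into each body as positive, Σ m c ΔT = 0:
61.8×0.444×(T − 302) + 313×1.67×(T − 19.7) + 46.1×0.78×(T − 19.7) = 0
(27.44 + 522.71 + 35.96) T = 27.44×302 + 522.71×19.7 + 35.96×19.7
T = 19292/586.11 ≈ 32.92 °C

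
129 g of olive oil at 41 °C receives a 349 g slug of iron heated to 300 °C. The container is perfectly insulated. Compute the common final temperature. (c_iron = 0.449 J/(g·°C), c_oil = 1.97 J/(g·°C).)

T_f ≈ 139.8 °C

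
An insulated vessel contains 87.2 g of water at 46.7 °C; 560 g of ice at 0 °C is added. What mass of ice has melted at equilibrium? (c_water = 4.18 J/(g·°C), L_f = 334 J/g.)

Heat available from the water dropping to 0 °C: 87.2·4.18·46.7 = 17022 J.
To melt every bit of ice: 560·334 = 187040 J.
17022 J < 187040 J, so only part of the ice melts and the system sits at 0 °C.
Mass melted = 17022/334 ≈ 50.96 g.

m_melted ≈ 51 g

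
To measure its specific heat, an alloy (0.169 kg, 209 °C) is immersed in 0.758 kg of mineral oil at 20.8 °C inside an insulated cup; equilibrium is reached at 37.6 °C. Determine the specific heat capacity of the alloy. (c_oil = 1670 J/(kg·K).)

m_s c (T_s − T_f) = m_oil c_oil (T_f − T_0):
0.169·c·(209 − 37.6) = 0.758·1670·(37.6 − 20.8)
28.97 c = 21266  ⇒  c ≈ 734.2 J/(kg·K)

c ≈ 734 J/(kg·K)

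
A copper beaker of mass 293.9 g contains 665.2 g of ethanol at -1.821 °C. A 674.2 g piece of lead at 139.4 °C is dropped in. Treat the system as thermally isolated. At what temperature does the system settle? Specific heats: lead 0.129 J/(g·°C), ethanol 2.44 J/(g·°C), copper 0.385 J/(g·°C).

Let T be the final temperature. ΣQ_i = 0:
674.2×0.129×(T − 139.4) + 665.2×2.44×(T − (-1.821)) + 293.9×0.385×(T − (-1.821)) = 0
86.97(T − 139.4) + 1623.1(T − (-1.821)) + 113.15(T − (-1.821)) = 0
1823.2 T = 8962.2
T = 8962.2 / 1823.2 = 4.92 °C

T_f ≈ 4.9 °C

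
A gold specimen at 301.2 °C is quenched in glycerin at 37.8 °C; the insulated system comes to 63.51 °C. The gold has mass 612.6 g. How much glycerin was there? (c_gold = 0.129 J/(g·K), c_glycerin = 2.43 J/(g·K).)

|Q_gold| = |Q_glycerin|:
612.6×0.129×(301.2 − 63.51) = m×2.43×(63.51 − 37.8)
62.48 m = 18784  ⇒  m ≈ 300.7 g

m ≈ 301 g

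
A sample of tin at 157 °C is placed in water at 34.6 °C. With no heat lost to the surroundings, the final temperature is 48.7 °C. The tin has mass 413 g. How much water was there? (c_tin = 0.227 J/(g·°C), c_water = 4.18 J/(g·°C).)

m ≈ 172 g

Heat lost by the tin = heat gained by the water:
413×0.227×(157 − 48.7) = m×4.18×(48.7 − 34.6)
58.94 m = 10153  ⇒  m ≈ 172.3 g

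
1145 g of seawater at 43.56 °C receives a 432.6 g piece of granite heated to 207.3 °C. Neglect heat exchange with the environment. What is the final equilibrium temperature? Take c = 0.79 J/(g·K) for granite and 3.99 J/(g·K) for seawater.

|Q_granite| = |Q_seawater|:
432.6*0.79*(207.3 − T) = 1145*3.99*(T − 43.56)
341.75(207.3 − T) = 4568.6(T − 43.56)
4910.3 T = 269852  ⇒  T ≈ 54.96 °C

T_f ≈ 55.0 °C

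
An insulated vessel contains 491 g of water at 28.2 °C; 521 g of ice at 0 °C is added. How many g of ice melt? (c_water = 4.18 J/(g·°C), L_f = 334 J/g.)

Cooling the water to 0 °C releases 491×4.18×28.2 = 57877 J.
Fully melting the ice requires m_ice L_f = 521×334 = 174014 J.
57877 J < 174014 J, so only part of the ice melts and the system sits at 0 °C.
m_melt = 57877 / L_f = 173.3 g.

m_melted ≈ 173 g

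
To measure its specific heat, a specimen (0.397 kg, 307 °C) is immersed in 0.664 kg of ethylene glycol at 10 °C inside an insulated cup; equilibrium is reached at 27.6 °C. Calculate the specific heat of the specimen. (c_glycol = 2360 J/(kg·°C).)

Heat gained plus heat lost sum to zero:
0.397×c×(27.6 − 307) + 0.664×2360×(27.6 − 10) = 0
-110.92 c = -27580
c = -27580/-110.92 ≈ 248.6 J/(kg·°C)

c ≈ 249 J/(kg·°C)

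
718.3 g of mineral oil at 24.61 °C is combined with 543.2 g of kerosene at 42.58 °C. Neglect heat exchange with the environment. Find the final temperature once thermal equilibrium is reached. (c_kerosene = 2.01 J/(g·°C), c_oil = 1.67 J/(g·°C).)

T_f ≈ 33.2 °C

Taking heat into each body as positive, Σ m c ΔT = 0:
543.2*2.01*(T − 42.58) + 718.3*1.67*(T − 24.61) = 0
1091.8(T − 42.58) + 1199.6(T − 24.61) = 0
2291.4 T = 76011
T = 76011 / 2291.4 = 33.2 °C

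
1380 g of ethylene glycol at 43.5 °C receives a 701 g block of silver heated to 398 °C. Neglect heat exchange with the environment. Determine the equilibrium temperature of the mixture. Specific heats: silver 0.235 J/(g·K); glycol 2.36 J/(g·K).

T_f is the heat-capacity-weighted average of the initial temperatures:
T_f = (164.73×398 + 3256.8×43.5) / (164.73 + 3256.8)
    = 207235 / 3421.5 ≈ 60.57 °C

T_f ≈ 60.6 °C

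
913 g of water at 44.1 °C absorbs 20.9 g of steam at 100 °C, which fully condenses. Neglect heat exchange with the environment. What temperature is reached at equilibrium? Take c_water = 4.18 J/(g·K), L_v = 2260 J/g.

T_f ≈ 57.5 °C

Conservation of energy gives ΣQ = 0:
latent heat released on condensation: 20.9×2260 = 47234; condensate cools 100→T: 20.9×4.18×(T − 100) = 87.36(T − 100); water warms: 913×4.18×(T − 44.1) = 3816.3(T − 44.1)
3903.7 T = 47234 + 8736.2 + 168301 = 224271
T ≈ 57.45 °C (< 100 °C, so full condensation is consistent).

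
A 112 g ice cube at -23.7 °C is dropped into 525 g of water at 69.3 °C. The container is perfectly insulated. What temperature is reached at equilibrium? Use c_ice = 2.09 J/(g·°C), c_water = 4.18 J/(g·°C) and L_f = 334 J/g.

T_f ≈ 41.0 °C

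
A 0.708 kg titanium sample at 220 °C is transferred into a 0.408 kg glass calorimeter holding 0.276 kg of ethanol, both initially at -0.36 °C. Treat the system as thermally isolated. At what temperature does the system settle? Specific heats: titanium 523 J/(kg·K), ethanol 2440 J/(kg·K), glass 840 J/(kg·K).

T_f ≈ 58.5 °C

Conservation of energy gives ΣQ = 0:
0.708*523*(T − 220) + 0.276*2440*(T − (-0.36)) + 0.408*840*(T − (-0.36)) = 0
370.28(T − 220) + 673.44(T − (-0.36)) + 342.72(T − (-0.36)) = 0
(370.28 + 673.44 + 342.72) T = 370.28*220 + 673.44*(-0.36) + 342.72*(-0.36)
T ≈ 58.49 °C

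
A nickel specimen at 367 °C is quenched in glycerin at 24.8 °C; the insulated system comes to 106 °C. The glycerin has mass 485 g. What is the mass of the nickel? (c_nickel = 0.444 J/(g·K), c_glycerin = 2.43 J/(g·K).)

Let T be the final temperature. ΣQ_i = 0:
m·0.444·(106 − 367) + 485·2.43·(106 − 24.8) = 0
-115.88 m = -95698
m = -95698/-115.88 ≈ 825.8 g

m ≈ 826 g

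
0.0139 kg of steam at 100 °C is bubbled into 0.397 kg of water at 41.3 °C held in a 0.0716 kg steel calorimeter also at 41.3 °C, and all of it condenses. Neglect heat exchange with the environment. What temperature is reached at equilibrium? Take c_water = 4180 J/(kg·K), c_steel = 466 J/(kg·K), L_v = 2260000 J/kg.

T_f ≈ 61.2 °C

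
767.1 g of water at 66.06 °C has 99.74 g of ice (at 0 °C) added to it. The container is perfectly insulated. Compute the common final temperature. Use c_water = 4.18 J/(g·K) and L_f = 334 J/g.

T_f ≈ 49.3 °C

Taking heat into each body as positive, Σ m c ΔT = 0:
fusion: m_ice L_f = 99.74·334 = 33313
  meltwater 0→T: 99.74·4.18·T = 416.91 T
  water cools: 767.1·4.18·(T − 66.06) = 3206.5(T − 66.06)
3623.4 T = 211820 − 33313 = 178507
T ≈ 49.27 °C (positive, so assuming full melt was valid).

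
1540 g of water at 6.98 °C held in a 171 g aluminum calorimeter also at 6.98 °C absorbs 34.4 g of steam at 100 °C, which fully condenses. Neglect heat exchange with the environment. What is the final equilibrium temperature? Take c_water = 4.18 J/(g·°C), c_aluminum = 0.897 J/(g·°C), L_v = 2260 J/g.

T_f ≈ 20.5 °C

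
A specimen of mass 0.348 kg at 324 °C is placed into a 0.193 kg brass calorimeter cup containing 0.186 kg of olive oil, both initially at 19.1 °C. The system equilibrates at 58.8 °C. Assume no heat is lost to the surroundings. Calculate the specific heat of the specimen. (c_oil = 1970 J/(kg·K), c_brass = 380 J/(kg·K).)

Heat gained plus heat lost sum to zero:
0.348·c·(58.8 − 324) + 0.186·1970·(58.8 − 19.1) + 0.193·380·(58.8 − 19.1) = 0
-92.29 c = -17458
c = -17458/-92.29 ≈ 189.2 J/(kg·K)

c ≈ 189 J/(kg·K)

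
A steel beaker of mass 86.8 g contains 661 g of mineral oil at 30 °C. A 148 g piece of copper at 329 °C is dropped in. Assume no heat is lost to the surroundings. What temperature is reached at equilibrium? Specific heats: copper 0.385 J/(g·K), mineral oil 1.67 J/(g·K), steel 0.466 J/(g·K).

T_f = Σ m_i c_i T_i / Σ m_i c_i:
T_f = (56.98*329 + 1103.9*30 + 40.45*30) / (56.98 + 1103.9 + 40.45)
    = 53076 / 1201.3 ≈ 44.18 °C

T_f ≈ 44.2 °C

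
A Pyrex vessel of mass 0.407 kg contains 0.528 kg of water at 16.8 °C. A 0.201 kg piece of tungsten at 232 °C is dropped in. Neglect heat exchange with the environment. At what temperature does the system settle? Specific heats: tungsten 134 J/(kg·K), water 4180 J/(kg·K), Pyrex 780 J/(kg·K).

T_f ≈ 19.1 °C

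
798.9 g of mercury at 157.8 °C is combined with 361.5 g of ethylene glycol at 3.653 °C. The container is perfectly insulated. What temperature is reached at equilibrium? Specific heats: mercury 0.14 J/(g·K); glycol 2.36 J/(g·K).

T_f ≈ 21.5 °C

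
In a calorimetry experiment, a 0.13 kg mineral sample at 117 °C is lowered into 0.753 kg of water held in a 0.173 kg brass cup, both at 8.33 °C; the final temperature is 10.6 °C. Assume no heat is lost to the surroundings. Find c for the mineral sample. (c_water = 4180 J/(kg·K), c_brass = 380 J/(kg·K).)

c ≈ 527 J/(kg·K)

Setting the total heat transfer to zero:
0.13·c·(10.6 − 117) + 0.753·4180·(10.6 − 8.33) + 0.173·380·(10.6 − 8.33) = 0
-13.83 c = -7294.1
c = -7294.1/-13.83 ≈ 527.3 J/(kg·K)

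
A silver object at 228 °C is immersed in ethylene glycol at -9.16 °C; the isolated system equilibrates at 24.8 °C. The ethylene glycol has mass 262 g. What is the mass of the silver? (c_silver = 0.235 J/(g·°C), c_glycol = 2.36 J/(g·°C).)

Heat lost by the silver = heat gained by the glycol:
m×0.235×(228 − 24.8) = 262×2.36×(24.8 − (-9.16))
47.75 m = 20998  ⇒  m ≈ 439.7 g

m ≈ 440 g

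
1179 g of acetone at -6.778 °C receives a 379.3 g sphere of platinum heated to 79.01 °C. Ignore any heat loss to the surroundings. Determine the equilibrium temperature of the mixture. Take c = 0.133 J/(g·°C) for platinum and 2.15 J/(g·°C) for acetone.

Conservation of energy gives ΣQ = 0:
379.3×0.133×(T − 79.01) + 1179×2.15×(T − (-6.778)) = 0
50.45(T − 79.01) + 2534.8(T − (-6.778)) = 0
2585.3 T = -13195
T = -13195 / 2585.3 = -5.1 °C

T_f ≈ -5.1 °C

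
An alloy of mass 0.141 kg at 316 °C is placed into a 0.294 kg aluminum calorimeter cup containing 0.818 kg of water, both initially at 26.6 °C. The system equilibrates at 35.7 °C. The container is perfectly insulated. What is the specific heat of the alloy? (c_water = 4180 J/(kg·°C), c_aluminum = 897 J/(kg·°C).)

c ≈ 848 J/(kg·°C)

Taking heat into each body as positive, Σ m c ΔT = 0:
0.141×c×(35.7 − 316) + 0.818×4180×(35.7 − 26.6) + 0.294×897×(35.7 − 26.6) = 0
-39.52 c = -33515
c = -33515/-39.52 ≈ 848 J/(kg·°C)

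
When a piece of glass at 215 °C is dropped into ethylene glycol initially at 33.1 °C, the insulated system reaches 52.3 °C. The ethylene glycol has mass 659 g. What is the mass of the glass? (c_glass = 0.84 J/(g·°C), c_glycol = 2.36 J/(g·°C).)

Heat lost by the glass = heat gained by the glycol:
m×0.84×(215 − 52.3) = 659×2.36×(52.3 − 33.1)
136.67 m = 29861  ⇒  m ≈ 218.5 g

m ≈ 218 g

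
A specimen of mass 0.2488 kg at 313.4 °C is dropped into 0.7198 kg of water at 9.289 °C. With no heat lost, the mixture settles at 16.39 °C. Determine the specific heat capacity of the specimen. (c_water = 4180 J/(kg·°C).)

Heat gained plus heat lost sum to zero:
0.2488·c·(16.39 − 313.4) + 0.7198·4180·(16.39 − 9.289) = 0
-73.9 c = -21365
c = -21365/-73.9 ≈ 289.1 J/(kg·°C)

c ≈ 289 J/(kg·°C)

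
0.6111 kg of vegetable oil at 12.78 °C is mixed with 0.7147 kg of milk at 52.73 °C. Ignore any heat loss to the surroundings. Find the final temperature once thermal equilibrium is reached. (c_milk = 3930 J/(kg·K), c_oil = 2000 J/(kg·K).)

T_f ≈ 40.6 °C

With ΣQ=0 the equilibrium temperature is the m·c-weighted mean:
T_f = (2808.8×52.73 + 1222.2×12.78) / (2808.8 + 1222.2)
    = 163726 / 4031 ≈ 40.62 °C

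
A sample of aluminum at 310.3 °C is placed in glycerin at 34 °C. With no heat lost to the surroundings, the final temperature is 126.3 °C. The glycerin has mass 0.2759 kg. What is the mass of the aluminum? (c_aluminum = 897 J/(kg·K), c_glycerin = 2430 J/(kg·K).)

Conservation of energy gives ΣQ = 0:
m×897×(126.3 − 310.3) + 0.2759×2430×(126.3 − 34) = 0
-165048 m = -61881
m = -61881/-165048 ≈ 0.3749 kg

m ≈ 0.375 kg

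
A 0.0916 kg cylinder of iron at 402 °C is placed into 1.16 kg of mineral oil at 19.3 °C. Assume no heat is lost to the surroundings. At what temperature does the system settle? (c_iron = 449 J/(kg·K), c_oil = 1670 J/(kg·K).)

With ΣQ=0 the equilibrium temperature is the m·c-weighted mean:
T_f = (41.13*402 + 1937.2*19.3) / (41.13 + 1937.2)
    = 53922 / 1978.3 ≈ 27.26 °C

T_f ≈ 27.3 °C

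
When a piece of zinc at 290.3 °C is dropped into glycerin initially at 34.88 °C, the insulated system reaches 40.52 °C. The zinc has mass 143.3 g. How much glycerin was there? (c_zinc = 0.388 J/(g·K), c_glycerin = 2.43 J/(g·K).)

m ≈ 1010 g

Energy conservation, ΣQ = 0:
143.3×0.388×(40.52 − 290.3) + m×2.43×(40.52 − 34.88) = 0
13.71 m = 13888
m = 13888/13.71 ≈ 1013 g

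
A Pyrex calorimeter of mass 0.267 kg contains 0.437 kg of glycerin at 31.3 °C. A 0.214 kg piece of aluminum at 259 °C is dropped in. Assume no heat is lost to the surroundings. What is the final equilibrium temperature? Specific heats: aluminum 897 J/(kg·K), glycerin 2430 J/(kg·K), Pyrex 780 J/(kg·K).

T_f ≈ 61.2 °C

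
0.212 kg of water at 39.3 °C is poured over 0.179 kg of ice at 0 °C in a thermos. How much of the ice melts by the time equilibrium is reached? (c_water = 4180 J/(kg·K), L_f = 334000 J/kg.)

Heat available from the water dropping to 0 °C: 0.212·4180·39.3 = 34826 J.
To melt every bit of ice: 0.179·334000 = 59786 J.
That's not enough to melt it all — equilibrium is at 0 °C with ice remaining.
m_melted·334000 = 34826  ⇒  m_melted ≈ 0.1043 kg.

m_melted ≈ 0.104 kg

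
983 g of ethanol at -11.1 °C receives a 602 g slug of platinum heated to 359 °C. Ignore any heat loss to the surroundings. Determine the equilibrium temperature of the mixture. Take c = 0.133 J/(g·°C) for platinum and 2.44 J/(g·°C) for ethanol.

T_f ≈ 0.9 °C

With ΣQ=0 the equilibrium temperature is the m·c-weighted mean:
T_f = (80.07*359 + 2398.5*(-11.1)) / (80.07 + 2398.5)
    = 2120.1 / 2478.6 ≈ 0.86 °C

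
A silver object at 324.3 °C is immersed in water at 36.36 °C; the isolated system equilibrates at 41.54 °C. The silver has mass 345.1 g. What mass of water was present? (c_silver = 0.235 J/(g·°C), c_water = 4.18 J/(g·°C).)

Heat lost by the silver = heat gained by the water:
345.1·0.235·(324.3 − 41.54) = m·4.18·(41.54 − 36.36)
21.65 m = 22931  ⇒  m ≈ 1059 g

m ≈ 1060 g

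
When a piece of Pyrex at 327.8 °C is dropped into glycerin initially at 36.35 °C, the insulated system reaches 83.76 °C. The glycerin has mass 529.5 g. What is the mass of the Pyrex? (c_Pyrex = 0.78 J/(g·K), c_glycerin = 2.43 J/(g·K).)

Heat lost by the Pyrex = heat gained by the glycerin:
m·0.78·(327.8 − 83.76) = 529.5·2.43·(83.76 − 36.35)
190.35 m = 61002  ⇒  m ≈ 320.5 g

m ≈ 320 g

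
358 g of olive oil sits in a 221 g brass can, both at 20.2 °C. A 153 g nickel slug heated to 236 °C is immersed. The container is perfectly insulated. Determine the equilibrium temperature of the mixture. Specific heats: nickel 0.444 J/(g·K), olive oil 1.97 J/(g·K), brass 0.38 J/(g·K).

Conservation of energy gives ΣQ = 0:
153*0.444*(T − 236) + 358*1.97*(T − 20.2) + 221*0.38*(T − 20.2) = 0
67.93(T − 236) + 705.26(T − 20.2) + 83.98(T − 20.2) = 0
(67.93 + 705.26 + 83.98) T = 67.93*236 + 705.26*20.2 + 83.98*20.2
T = 31975 / 857.17 = 37.3 °C

T_f ≈ 37.3 °C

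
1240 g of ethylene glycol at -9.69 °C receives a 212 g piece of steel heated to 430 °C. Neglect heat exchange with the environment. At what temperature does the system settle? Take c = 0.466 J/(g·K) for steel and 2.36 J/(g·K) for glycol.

T_f ≈ 4.7 °C

T_f is the heat-capacity-weighted average of the initial temperatures:
T_f = (98.79·430 + 2926.4·(-9.69)) / (98.79 + 2926.4)
    = 14124 / 3025.2 ≈ 4.67 °C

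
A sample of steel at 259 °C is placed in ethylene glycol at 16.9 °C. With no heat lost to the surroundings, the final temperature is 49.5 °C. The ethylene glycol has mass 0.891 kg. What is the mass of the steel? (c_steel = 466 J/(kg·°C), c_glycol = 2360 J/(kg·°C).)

m ≈ 0.702 kg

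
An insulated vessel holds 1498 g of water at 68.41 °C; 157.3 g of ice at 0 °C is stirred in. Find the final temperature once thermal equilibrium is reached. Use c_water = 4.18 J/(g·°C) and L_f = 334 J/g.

T_f ≈ 54.3 °C

Sum of m c ΔT and latent-heat terms is zero:
latent heat to melt: 157.3·334 = 52538; meltwater 0→T: 157.3·4.18·T = 657.51 T; water cools: 1498·4.18·(T − 68.41) = 6261.6(T − 68.41)
6919.2 T = 428359 − 52538 = 375821
T ≈ 54.32 °C (positive, so assuming full melt was valid).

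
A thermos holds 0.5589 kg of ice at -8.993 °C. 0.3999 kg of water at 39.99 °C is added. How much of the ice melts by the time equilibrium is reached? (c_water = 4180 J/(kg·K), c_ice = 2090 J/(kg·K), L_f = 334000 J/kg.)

m_melted ≈ 0.169 kg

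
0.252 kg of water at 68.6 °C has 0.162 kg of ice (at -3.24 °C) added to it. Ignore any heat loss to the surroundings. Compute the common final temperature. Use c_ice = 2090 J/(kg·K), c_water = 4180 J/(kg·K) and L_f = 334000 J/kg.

Heat gained plus heat lost sum to zero:
ice -3.24→0 °C: 0.162·2090·3.24 = 1097
  melt ice: 0.162·334000 = 54108
  warm the meltwater: 677.16 T
  water cools: 0.252·4180·(T − 68.6) = 1053.4(T − 68.6)
1730.5 T = 72260 − 55205 = 17055
T ≈ 9.86 °C. Since T > 0 °C, the all-ice-melts assumption holds.

T_f ≈ 9.9 °C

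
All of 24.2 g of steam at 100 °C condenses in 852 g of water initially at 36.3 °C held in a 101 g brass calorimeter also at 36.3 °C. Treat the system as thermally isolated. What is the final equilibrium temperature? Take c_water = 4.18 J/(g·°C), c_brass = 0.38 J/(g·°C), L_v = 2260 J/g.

T_f ≈ 52.8 °C

Net heat exchanged in the isolated system is zero:
steam→water at 100 °C releases m L_v = 24.2·2260 = 54692
  condensed water 100 °C→T: 101.16(T − 100)
  water warms: 852·4.18·(T − 36.3) = 3561.4(T − 36.3)
  cup: 38.38(T − 36.3)
3700.9 T = 54692 + 10116 + 130671 = 195478
T ≈ 52.82 °C, under the boiling point, so the assumption holds.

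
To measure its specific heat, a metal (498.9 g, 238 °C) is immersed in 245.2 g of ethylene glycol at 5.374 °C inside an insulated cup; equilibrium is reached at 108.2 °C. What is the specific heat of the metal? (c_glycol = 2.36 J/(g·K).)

c ≈ 0.919 J/(g·K)

Net heat exchanged in the isolated system is zero:
498.9·c·(108.2 − 238) + 245.2·2.36·(108.2 − 5.374) = 0
-64757 c = -59503
c = -59503/-64757 ≈ 0.9189 J/(g·K)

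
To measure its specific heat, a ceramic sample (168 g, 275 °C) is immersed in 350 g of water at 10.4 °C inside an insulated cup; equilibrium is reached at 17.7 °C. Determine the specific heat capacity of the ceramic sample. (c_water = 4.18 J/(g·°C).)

c ≈ 0.247 J/(g·°C)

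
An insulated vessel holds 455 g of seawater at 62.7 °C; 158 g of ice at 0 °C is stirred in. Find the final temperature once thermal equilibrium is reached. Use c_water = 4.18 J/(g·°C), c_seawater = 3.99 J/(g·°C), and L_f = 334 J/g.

Heat gained plus heat lost sum to zero:
melt ice: 158×334 = 52772; warm the meltwater: 660.44 T; seawater: 1815.5(T − 62.7)
2475.9 T = 113829 − 52772 = 61057
T ≈ 24.66 °C (positive, so assuming full melt was valid).

T_f ≈ 24.7 °C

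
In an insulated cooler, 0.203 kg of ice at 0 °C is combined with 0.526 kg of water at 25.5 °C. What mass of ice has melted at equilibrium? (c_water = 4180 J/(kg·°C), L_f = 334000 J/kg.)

Water can give up m c ΔT = 0.526×4180×25.5 = 56066 J before reaching 0 °C.
Melting all 0.203 kg of ice would need 0.203×334000 = 67802 J.
Since 56066 < 67802 J, not all the ice melts; equilibrium is at 0 °C.
Mass melted = 56066/334000 ≈ 0.1679 kg.

m_melted ≈ 0.168 kg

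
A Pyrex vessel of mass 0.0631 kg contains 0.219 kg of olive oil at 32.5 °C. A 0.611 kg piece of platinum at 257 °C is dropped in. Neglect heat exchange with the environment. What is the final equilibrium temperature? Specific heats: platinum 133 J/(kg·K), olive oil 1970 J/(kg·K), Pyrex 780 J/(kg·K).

T_f is the heat-capacity-weighted average of the initial temperatures:
T_f = (81.26·257 + 431.43·32.5 + 49.22·32.5) / (81.26 + 431.43 + 49.22)
    = 36506 / 561.91 ≈ 64.97 °C

T_f ≈ 65.0 °C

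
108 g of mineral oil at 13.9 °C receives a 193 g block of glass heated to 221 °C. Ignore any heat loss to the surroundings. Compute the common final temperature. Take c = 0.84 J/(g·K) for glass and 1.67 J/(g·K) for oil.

T_f ≈ 111.9 °C

Conservation of energy gives ΣQ = 0:
193×0.84×(T − 221) + 108×1.67×(T − 13.9) = 0
342.48 T = 38336
T = 38336/342.48 ≈ 111.94 °C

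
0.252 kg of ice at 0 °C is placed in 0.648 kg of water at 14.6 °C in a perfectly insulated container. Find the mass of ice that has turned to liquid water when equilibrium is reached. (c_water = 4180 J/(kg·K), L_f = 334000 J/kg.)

m_melted ≈ 0.118 kg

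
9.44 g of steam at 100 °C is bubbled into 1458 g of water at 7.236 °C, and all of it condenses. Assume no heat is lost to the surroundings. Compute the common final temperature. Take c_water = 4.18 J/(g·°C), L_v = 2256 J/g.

Conservation of energy gives ΣQ = 0:
latent heat released on condensation: 9.44·2256 = 21297
  condensate cools 100→T: 9.44·4.18·(T − 100) = 39.46(T − 100)
  original water: 6094.4(T − 7.236)
6133.9 T = 21297 + 3945.9 + 44099 = 69342
T ≈ 11.30 °C, under the boiling point, so the assumption holds.

T_f ≈ 11.3 °C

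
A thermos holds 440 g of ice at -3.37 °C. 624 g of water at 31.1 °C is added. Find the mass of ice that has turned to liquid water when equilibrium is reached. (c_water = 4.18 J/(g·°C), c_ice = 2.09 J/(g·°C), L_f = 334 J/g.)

Cooling the water to 0 °C releases 624·4.18·31.1 = 81119 J.
Warming the ice to 0 °C takes 440·2.09·3.37 = 3099.1 J, leaving 78020 J for melting.
Melting all 440 g of ice would need 440·334 = 146960 J.
That's not enough to melt it all — equilibrium is at 0 °C with ice remaining.
m_melted·334 = 78020  ⇒  m_melted ≈ 233.6 g.

m_melted ≈ 234 g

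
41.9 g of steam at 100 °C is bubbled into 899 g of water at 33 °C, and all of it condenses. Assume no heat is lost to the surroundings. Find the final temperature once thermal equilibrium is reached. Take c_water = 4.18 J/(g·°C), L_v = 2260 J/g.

T_f ≈ 60.1 °C

Conservation of energy gives ΣQ = 0:
steam→water at 100 °C releases m L_v = 41.9·2260 = 94694; condensate cools 100→T: 41.9·4.18·(T − 100) = 175.14(T − 100); water warms: 899·4.18·(T − 33) = 3757.8(T − 33)
3933 T = 94694 + 17514 + 124008 = 236216
T ≈ 60.06 °C, under the boiling point, so the assumption holds.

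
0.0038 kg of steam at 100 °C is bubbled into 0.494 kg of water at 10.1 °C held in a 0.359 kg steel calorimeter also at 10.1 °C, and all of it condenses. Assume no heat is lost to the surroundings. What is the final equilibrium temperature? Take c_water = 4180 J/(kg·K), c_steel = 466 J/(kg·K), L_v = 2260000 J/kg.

T_f ≈ 14.6 °C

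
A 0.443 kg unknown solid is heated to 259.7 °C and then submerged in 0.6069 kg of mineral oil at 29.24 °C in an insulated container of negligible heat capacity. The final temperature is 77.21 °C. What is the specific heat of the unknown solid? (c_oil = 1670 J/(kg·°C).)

c ≈ 601 J/(kg·°C)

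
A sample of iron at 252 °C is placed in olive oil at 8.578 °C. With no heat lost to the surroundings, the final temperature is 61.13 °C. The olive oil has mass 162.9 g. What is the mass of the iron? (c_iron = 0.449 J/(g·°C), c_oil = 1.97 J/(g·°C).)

Setting the total heat transfer to zero:
m·0.449·(61.13 − 252) + 162.9·1.97·(61.13 − 8.578) = 0
-85.7 m = -16865
m = -16865/-85.7 ≈ 196.8 g

m ≈ 197 g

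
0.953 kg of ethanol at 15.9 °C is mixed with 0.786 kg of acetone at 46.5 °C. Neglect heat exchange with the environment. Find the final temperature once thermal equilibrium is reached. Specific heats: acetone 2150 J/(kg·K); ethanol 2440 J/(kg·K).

T_f ≈ 28.8 °C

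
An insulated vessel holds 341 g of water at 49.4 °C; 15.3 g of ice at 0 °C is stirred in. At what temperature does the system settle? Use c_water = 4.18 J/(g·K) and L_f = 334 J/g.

T_f ≈ 43.8 °C

Let T be the final temperature. ΣQ_i = 0:
melt ice: 15.3·334 = 5110.2
  meltwater 0→T: 15.3·4.18·T = 63.95 T
  water: 1425.4(T − 49.4)
1489.3 T = 70414 − 5110.2 = 65304
T ≈ 43.85 °C (positive, so assuming full melt was valid).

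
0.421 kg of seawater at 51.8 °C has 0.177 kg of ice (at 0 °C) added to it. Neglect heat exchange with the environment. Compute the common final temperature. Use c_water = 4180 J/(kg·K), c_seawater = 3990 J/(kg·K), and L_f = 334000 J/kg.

Net heat exchanged in the isolated system is zero:
melt ice: 0.177×334000 = 59118
  warm the meltwater: 739.86 T
  seawater: 1679.8(T − 51.8)
2419.7 T = 87013 − 59118 = 27895
T ≈ 11.53 °C (positive, so assuming full melt was valid).

T_f ≈ 11.5 °C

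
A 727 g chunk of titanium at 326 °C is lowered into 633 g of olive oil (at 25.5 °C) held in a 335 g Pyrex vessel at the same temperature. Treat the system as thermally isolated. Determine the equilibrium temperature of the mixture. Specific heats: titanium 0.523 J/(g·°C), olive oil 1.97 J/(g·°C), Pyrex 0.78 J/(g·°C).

T_f ≈ 86.0 °C

Setting the total heat transfer to zero:
727·0.523·(T − 326) + 633·1.97·(T − 25.5) + 335·0.78·(T − 25.5) = 0
1888.5 T = 162414
T = 162414 / 1888.5 = 86 °C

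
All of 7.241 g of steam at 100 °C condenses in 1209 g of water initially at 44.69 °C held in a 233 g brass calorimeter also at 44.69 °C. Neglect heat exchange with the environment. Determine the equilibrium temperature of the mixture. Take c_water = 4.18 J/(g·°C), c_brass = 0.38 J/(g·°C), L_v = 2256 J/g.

Let T be the final temperature. ΣQ_i = 0:
condense steam: −7.241×2256 = −16336; condensate cools 100→T: 7.241×4.18×(T − 100) = 30.27(T − 100); water warms: 1209×4.18×(T − 44.69) = 5053.6(T − 44.69); brass cup: 233×0.38×(T − 44.69) = 88.54(T − 44.69)
5172.4 T = 16336 + 3026.7 + 229803 = 249166
T ≈ 48.17 °C (< 100 °C, so full condensation is consistent).

T_f ≈ 48.2 °C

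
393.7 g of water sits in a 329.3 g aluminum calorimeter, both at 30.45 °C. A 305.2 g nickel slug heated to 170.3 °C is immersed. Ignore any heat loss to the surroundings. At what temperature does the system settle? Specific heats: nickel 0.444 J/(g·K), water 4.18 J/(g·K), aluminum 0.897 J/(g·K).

T_f ≈ 39.6 °C

Energy conservation, ΣQ = 0:
305.2×0.444×(T − 170.3) + 393.7×4.18×(T − 30.45) + 329.3×0.897×(T − 30.45) = 0
(135.51 + 1645.7 + 295.38) T = 135.51×170.3 + 1645.7×30.45 + 295.38×30.45
T = 82182/2076.6 ≈ 39.58 °C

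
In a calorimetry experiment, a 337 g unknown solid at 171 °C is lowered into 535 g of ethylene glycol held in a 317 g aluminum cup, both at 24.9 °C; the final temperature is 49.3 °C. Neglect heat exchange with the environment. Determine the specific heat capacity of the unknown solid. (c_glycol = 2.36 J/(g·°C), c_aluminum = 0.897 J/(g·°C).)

Net heat exchanged in the isolated system is zero:
337×c×(49.3 − 171) + 535×2.36×(49.3 − 24.9) + 317×0.897×(49.3 − 24.9) = 0
-41013 c = -37746
c = -37746/-41013 ≈ 0.9203 J/(g·°C)

c ≈ 0.92 J/(g·°C)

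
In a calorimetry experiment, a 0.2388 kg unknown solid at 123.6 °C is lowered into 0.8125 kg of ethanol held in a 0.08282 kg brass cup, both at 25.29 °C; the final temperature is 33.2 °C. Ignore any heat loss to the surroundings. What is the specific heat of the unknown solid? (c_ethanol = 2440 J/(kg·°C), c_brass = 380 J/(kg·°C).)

c ≈ 738 J/(kg·°C)

Conservation of energy gives ΣQ = 0:
0.2388×c×(33.2 − 123.6) + 0.8125×2440×(33.2 − 25.29) + 0.08282×380×(33.2 − 25.29) = 0
-21.59 c = -15931
c = -15931/-21.59 ≈ 738 J/(kg·°C)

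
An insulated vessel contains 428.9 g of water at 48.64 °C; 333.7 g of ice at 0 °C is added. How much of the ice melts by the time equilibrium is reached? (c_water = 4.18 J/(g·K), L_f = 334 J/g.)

Heat available from the water dropping to 0 °C: 428.9×4.18×48.64 = 87202 J.
Fully melting the ice requires m_ice L_f = 333.7×334 = 111456 J.
Since 87202 < 111456 J, not all the ice melts; equilibrium is at 0 °C.
m_melted×334 = 87202  ⇒  m_melted ≈ 261.1 g.

m_melted ≈ 261 g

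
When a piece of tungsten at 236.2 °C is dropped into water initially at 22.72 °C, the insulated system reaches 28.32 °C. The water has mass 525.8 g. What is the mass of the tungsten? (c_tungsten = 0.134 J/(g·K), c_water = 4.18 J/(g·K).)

Net heat exchanged in the isolated system is zero:
m×0.134×(28.32 − 236.2) + 525.8×4.18×(28.32 − 22.72) = 0
-27.86 m = -12308
m = -12308/-27.86 ≈ 441.8 g

m ≈ 442 g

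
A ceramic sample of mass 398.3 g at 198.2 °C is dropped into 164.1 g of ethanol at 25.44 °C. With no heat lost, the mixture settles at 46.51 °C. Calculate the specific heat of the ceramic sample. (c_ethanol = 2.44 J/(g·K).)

Net heat exchanged in the isolated system is zero:
398.3·c·(46.51 − 198.2) + 164.1·2.44·(46.51 − 25.44) = 0
-60418 c = -8436.5
c = -8436.5/-60418 ≈ 0.1396 J/(g·K)

c ≈ 0.14 J/(g·K)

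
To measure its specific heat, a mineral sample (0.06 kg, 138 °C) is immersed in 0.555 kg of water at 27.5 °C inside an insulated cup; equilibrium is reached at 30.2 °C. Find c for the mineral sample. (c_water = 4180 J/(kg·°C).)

m_s c (T_s − T_f) = m_water c_water (T_f − T_0):
0.06·c·(138 − 30.2) = 0.555·4180·(30.2 − 27.5)
6.468 c = 6263.7  ⇒  c ≈ 968.4 J/(kg·°C)

c ≈ 968 J/(kg·°C)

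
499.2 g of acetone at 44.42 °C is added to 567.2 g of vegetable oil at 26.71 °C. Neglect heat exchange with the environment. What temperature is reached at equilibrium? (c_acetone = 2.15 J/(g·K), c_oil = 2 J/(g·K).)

Set heat shed by the hot body equal to heat absorbed by the cold body:
499.2·2.15·(44.42 − T) = 567.2·2·(T − 26.71)
1073.3(44.42 − T) = 1134.4(T − 26.71)
2207.7 T = 77975  ⇒  T ≈ 35.32 °C

T_f ≈ 35.3 °C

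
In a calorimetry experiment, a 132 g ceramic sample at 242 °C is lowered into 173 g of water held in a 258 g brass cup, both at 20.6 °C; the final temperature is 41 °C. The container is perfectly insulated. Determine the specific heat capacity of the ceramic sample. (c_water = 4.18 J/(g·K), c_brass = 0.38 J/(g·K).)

c ≈ 0.631 J/(g·K)

Net heat exchanged in the isolated system is zero:
132·c·(41 − 242) + 173·4.18·(41 − 20.6) + 258·0.38·(41 − 20.6) = 0
-26532 c = -16752
c = -16752/-26532 ≈ 0.6314 J/(g·K)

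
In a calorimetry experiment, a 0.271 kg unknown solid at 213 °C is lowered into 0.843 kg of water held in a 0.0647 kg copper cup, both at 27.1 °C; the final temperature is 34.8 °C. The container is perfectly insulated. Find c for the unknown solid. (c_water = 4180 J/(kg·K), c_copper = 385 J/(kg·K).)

Conservation of energy gives ΣQ = 0:
0.271×c×(34.8 − 213) + 0.843×4180×(34.8 − 27.1) + 0.0647×385×(34.8 − 27.1) = 0
-48.29 c = -27325
c = -27325/-48.29 ≈ 565.8 J/(kg·K)

c ≈ 566 J/(kg·K)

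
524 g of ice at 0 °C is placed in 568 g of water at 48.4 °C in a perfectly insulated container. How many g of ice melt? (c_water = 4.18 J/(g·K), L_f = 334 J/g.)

m_melted ≈ 344 g

Cooling the water to 0 °C releases 568×4.18×48.4 = 114913 J.
Melting all 524 g of ice would need 524×334 = 175016 J.
That's not enough to melt it all — equilibrium is at 0 °C with ice remaining.
m_melt = 114913 / L_f = 344.1 g.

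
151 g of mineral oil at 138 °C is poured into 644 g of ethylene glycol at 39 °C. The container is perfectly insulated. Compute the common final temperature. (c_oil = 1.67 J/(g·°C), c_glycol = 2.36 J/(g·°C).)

T_f ≈ 53.1 °C

With ΣQ=0 the equilibrium temperature is the m·c-weighted mean:
T_f = (252.17*138 + 1519.8*39) / (252.17 + 1519.8)
    = 94073 / 1772 ≈ 53.09 °C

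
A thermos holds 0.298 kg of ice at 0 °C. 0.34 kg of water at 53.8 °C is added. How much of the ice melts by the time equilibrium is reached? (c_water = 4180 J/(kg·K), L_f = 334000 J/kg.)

m_melted ≈ 0.229 kg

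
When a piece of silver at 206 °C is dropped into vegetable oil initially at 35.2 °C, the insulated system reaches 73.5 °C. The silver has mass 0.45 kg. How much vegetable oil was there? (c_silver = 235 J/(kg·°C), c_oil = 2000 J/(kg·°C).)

|Q_silver| = |Q_oil|:
0.45·235·(206 − 73.5) = m·2000·(73.5 − 35.2)
76600 m = 14012  ⇒  m ≈ 0.1829 kg

m ≈ 0.183 kg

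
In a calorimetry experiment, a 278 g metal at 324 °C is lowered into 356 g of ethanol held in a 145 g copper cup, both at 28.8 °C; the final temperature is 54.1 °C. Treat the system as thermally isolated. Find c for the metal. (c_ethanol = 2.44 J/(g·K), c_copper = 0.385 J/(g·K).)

c ≈ 0.312 J/(g·K)

Let T be the final temperature. ΣQ_i = 0:
278·c·(54.1 − 324) + 356·2.44·(54.1 − 28.8) + 145·0.385·(54.1 − 28.8) = 0
-75032 c = -23389
c = -23389/-75032 ≈ 0.3117 J/(g·K)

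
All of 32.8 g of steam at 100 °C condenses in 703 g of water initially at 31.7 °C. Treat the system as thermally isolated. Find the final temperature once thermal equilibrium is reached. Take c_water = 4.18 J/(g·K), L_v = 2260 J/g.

T_f ≈ 58.8 °C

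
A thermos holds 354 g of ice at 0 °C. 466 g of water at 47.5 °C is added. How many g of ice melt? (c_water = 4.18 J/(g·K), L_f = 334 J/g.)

m_melted ≈ 277 g

Heat available from the water dropping to 0 °C: 466×4.18×47.5 = 92524 J.
Melting all 354 g of ice would need 354×334 = 118236 J.
Since 92524 < 118236 J, not all the ice melts; equilibrium is at 0 °C.
m_melted×334 = 92524  ⇒  m_melted ≈ 277 g.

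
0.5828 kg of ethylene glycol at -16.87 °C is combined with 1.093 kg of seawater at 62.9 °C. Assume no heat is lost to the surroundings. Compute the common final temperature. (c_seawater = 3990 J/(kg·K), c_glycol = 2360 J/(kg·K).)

T_f ≈ 43.8 °C

T_f is the heat-capacity-weighted average of the initial temperatures:
T_f = (4361.1×62.9 + 1375.4×(-16.87)) / (4361.1 + 1375.4)
    = 251108 / 5736.5 ≈ 43.77 °C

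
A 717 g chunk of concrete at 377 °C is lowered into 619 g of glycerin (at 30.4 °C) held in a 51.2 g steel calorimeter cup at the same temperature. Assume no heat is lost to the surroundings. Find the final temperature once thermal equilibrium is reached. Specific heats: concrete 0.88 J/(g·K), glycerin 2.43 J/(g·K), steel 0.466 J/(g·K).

Setting the total heat transfer to zero:
717·0.88·(T − 377) + 619·2.43·(T − 30.4) + 51.2·0.466·(T − 30.4) = 0
630.96(T − 377) + 1504.2(T − 30.4) + 23.86(T − 30.4) = 0
(630.96 + 1504.2 + 23.86) T = 630.96·377 + 1504.2·30.4 + 23.86·30.4
T = 284324/2159 ≈ 131.69 °C

T_f ≈ 131.7 °C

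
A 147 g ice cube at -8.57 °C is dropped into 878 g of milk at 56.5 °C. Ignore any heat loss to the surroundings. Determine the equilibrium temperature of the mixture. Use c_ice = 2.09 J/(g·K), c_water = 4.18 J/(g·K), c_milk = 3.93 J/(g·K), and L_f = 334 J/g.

T_f ≈ 35.2 °C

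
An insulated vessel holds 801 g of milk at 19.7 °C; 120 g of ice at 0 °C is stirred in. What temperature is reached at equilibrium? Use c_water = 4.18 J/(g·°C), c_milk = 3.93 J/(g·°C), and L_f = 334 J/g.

T_f ≈ 6.0 °C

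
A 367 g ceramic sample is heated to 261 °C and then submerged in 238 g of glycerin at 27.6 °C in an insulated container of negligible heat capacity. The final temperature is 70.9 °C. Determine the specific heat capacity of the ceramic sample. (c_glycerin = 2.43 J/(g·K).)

c ≈ 0.359 J/(g·K)

Heat lost by the ceramic sample = heat gained by the glycerin:
367·c·(261 − 70.9) = 238·2.43·(70.9 − 27.6)
69767 c = 25042  ⇒  c ≈ 0.3589 J/(g·K)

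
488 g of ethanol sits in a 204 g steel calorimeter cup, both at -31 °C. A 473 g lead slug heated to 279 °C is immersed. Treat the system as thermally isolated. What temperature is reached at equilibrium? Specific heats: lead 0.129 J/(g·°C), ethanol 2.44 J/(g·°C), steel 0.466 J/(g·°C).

Heat gained plus heat lost sum to zero:
473×0.129×(T − 279) + 488×2.44×(T − (-31)) + 204×0.466×(T − (-31)) = 0
61.02(T − 279) + 1190.7(T − (-31)) + 95.06(T − (-31)) = 0
1346.8 T = -22836
T = -22836/1346.8 ≈ -16.96 °C

T_f ≈ -17.0 °C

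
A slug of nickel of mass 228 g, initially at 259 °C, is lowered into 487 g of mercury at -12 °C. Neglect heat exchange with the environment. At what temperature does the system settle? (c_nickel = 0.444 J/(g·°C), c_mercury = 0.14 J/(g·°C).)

T_f ≈ 149.9 °C

Taking heat into each body as positive, Σ m c ΔT = 0:
228×0.444×(T − 259) + 487×0.14×(T − (-12)) = 0
169.41 T = 25401
T ≈ 149.94 °C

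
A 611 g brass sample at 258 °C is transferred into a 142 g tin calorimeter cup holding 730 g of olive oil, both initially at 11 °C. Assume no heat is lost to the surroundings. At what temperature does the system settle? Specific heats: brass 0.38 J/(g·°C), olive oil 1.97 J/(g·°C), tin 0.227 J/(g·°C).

Setting the total heat transfer to zero:
611×0.38×(T − 258) + 730×1.97×(T − 11) + 142×0.227×(T − 11) = 0
(232.18 + 1438.1 + 32.23) T = 232.18×258 + 1438.1×11 + 32.23×11
T ≈ 44.68 °C

T_f ≈ 44.7 °C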